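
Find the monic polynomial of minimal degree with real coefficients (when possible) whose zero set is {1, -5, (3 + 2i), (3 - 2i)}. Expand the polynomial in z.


The polynomial is p(z) = ∏_{α ∈ S} (z − α), where S = {1, -5, (3 + 2i), (3 - 2i)}.
Expanding the product yields: p(z) = z^4 -2·z^3 -16·z^2 + 82·z -65.
Note conjugate pairs combine to real quadratics: (z − (3+2i))(z − (3−2i)) = z² − 6z + 13.
The resulting polynomial has degree 4 and real coefficients as required.

p(z) = z^4 -2·z^3 -16·z^2 + 82·z -65.


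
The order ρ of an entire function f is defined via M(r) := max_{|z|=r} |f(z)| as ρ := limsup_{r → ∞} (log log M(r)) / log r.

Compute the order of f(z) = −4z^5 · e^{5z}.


M(r) = max_{|z|=r} |-4|·|z|^5·|e^{5z}| = 4·r^5 · e^{5r^1} (the factors attain their maxima compatibly on |z|=r). Then log M(r) = log 4 + 5·log r + 5r^1, dominated by the last term, so log log M(r) ~ 1·log r. The polynomial factor -4z^5 contributes only a log r term and does not affect the order. ρ = 1.
Therefore ρ = 1.

Order ρ = 1.


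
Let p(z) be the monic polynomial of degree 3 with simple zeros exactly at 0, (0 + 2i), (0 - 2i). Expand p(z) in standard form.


The polynomial is p(z) = ∏_{α ∈ S} (z − α), where S = {0, (0 + 2i), (0 - 2i)}.
Expanding the product yields: p(z) = z^3 + 4·z.
Note conjugate pairs combine to real quadratics: (z − (0+2i))(z − (0−2i)) = z² + 4.
The resulting polynomial has degree 3 and real coefficients as required.

p(z) = z^3 + 4·z.


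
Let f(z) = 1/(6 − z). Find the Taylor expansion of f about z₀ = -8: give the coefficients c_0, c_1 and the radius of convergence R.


Let w = z − z₀, so z = z₀ + w.
Then 6 − z = 6 − (z₀ + w) = (6 − z₀) − w = 14 − w.
f(z) = 1/(14 − w) = (1/(14)) · 1/(1 − w/(14)) = Σ_{n≥0} w^n / (14)^(n+1).
So c_n = 1/(14)^(n+1):
  c_0 = 1/(14)^1 = 1/14.
  c_1 = 1/(14)^2 = 1/196.
The series is valid for |w/d| < 1, i.e. |z − z₀| < |d|.
Radius of convergence: R = |6 − z₀| = |14| = 14 (distance from z₀ to the singularity z = 6).

c_0 = 1/14, c_1 = 1/196; R = 14.


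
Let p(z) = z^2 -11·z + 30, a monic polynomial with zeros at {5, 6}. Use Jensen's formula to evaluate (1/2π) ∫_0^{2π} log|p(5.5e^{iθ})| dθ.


Zeros: 5, 6; r = 5.5.
Inside |z| < r: 5. Outside (|z| ≥ r): 6.
p(0) = 30, so log|p(0)| = log(30) = 3.4012.
Apply Jensen: I(r) = log|p(0)| + Σ_k log(r/|z_k|), summed over zeros inside |z| < r.
  log(r/|z_k|) for z_k = 5: log(5.5/5) = 0.0953
  Outside zeros (6) contribute nothing to the Jensen sum.
Sum over inside zeros: 0.0953.
I(r) = log|p(0)| + (inside sum) = 3.4012 + 0.0953 = 3.4965.
Note: since some zeros are outside |z| ≤ r, the simplified n·log(r) form does NOT apply — only the inside zeros contribute.

I(r) ≈ 3.4965.


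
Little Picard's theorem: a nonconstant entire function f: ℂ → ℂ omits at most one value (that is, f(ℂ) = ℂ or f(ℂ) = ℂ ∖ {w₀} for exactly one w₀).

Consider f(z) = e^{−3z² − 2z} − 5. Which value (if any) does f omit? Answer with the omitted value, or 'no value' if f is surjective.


Little Picard bounds the complement of f(ℂ) to at most one point.
The exponent g(z) = −3z² − 2z is a nonconstant polynomial, hence surjective onto ℂ. So e^{g(z)} takes every value in {e^w : w ∈ ℂ} = ℂ ∖ {0}. Adding -5 shifts the range to ℂ ∖ {-5}. f omits exactly -5.

Omitted value: -5.


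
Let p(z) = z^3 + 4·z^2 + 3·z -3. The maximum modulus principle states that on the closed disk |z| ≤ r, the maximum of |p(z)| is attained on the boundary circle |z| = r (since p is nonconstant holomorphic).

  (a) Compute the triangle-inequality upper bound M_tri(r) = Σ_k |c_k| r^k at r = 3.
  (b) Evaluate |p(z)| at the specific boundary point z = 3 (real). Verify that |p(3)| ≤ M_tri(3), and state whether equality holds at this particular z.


Coefficients: c_0 = -3, c_1 = 3, c_2 = 4, c_3 = 1. Radius r = 3.
Part (a). Triangle bound: M_tri(r) = Σ_k |c_k| r^k
  = |-3|·3^0 + |3|·3^1 + |4|·3^2 + |1|·3^3
  = 3 + 9 + 36 + 27 = 75.
This bounds M(r) := max_{|z|=r} |p(z)| from above; equality holds iff all terms c_k z^k can be made to align in phase at a single z on |z|=r.
Part (b). At z = 3 (real, on the circle |z| = r):
  p(3) = (-3)·3^0 + (3)·3^1 + (4)·3^2 + (1)·3^3 = 69.
  |p(3)| = 69.
Check: |p(3)| = 69 ≤ 75 = M_tri(3). ✓ Equality does not hold at z = 3 (the coefficients have mixed signs, so the terms do not all align in phase there).

M_tri(3) = 75; |p(3)| = 69; equality at z=3: no.


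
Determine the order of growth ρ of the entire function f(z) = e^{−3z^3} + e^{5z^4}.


Each summand is entire of order 3 and 4 respectively (as in the single-exponential case). The order of a sum is at most the max of the orders, so ρ ≤ 4. For the lower bound: on |z|=r choose arg z so that 5z^4 is real positive; then |e^{5z^4}| = e^{5r^4} while |e^{-3z^3}| ≤ e^{3r^3} = o(e^{5r^4}). So |f| ≥ e^{5r^4}(1 − o(1)) and ρ ≥ 4. Hence ρ = max(3, 4) = 4.
Therefore ρ = 4.

Order ρ = 4.


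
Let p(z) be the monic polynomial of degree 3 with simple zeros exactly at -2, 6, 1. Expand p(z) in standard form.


The polynomial is p(z) = ∏_{α ∈ S} (z − α), where S = {-2, 6, 1}.
Expanding the product yields: p(z) = z^3 -5·z^2 -8·z + 12.
The resulting polynomial has degree 3 and real coefficients as required.

p(z) = z^3 -5·z^2 -8·z + 12.


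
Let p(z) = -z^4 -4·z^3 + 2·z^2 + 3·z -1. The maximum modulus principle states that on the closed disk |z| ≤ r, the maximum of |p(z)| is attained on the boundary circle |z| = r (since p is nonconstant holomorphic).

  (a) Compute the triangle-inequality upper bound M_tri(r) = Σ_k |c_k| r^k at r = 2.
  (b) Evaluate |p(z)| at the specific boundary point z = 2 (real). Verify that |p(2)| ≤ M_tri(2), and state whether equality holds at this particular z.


Coefficients: c_0 = -1, c_1 = 3, c_2 = 2, c_3 = -4, c_4 = -1. Radius r = 2.
Part (a). Triangle bound: M_tri(r) = Σ_k |c_k| r^k
  = |-1|·2^0 + |3|·2^1 + |2|·2^2 + |-4|·2^3 + |-1|·2^4
  = 1 + 6 + 8 + 32 + 16 = 63.
This bounds M(r) := max_{|z|=r} |p(z)| from above; equality holds iff all terms c_k z^k can be made to align in phase at a single z on |z|=r.
Part (b). At z = 2 (real, on the circle |z| = r):
  p(2) = (-1)·2^0 + (3)·2^1 + (2)·2^2 + (-4)·2^3 + (-1)·2^4 = -35.
  |p(2)| = 35.
Check: |p(2)| = 35 ≤ 63 = M_tri(2). ✓ Equality does not hold at z = 2 (the coefficients have mixed signs, so the terms do not all align in phase there).

M_tri(2) = 63; |p(2)| = 35; equality at z=2: no.


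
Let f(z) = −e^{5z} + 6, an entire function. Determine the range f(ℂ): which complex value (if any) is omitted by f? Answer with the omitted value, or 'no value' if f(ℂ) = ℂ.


Little Picard bounds the complement of f(ℂ) to at most one point.
e^{5z} is never zero on ℂ, so -1·e^{5z} takes every value in ℂ ∖ {0}. Adding 6 shifts the range to ℂ ∖ {6}. Thus f omits exactly the value 6.

Omitted value: 6.


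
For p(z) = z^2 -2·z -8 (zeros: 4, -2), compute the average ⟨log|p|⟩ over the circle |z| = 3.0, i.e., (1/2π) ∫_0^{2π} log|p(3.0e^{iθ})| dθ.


Zeros: -2, 4; r = 3.0.
Inside |z| < r: -2. Outside (|z| ≥ r): 4.
p(0) = -8, so log|p(0)| = log(8) = 2.0794.
Apply Jensen: I(r) = log|p(0)| + Σ_k log(r/|z_k|), summed over zeros inside |z| < r.
  log(r/|z_k|) for z_k = -2: log(3.0/2) = 0.4055
  Outside zeros (4) contribute nothing to the Jensen sum.
Sum over inside zeros: 0.4055.
I(r) = log|p(0)| + (inside sum) = 2.0794 + 0.4055 = 2.4849.
Note: since some zeros are outside |z| ≤ r, the simplified n·log(r) form does NOT apply — only the inside zeros contribute.

I(r) ≈ 2.4849.


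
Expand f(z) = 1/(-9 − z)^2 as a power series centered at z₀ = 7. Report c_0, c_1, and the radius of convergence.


Let w = z − z₀, so z = z₀ + w.
Then -9 − z = -9 − (z₀ + w) = (-9 − z₀) − w = -16 − w.
f(z) = 1/(-16 − w)^2 = (1/(-16)^2) · (1 − w/(-16))^{−2}.
By the binomial series (1−u)^{−2} = Σ_{n≥0} C(n+1, 1) u^n for |u|<1, with u = w/(-16):
  c_n = C(n+1, 1) / (-16)^(n+2).
  c_0 = 1/(-16)^2 = 1/256.
  c_1 = 2/(-16)^3 = -1/2048.
The series is valid for |w/d| < 1, i.e. |z − z₀| < |d|.
Radius of convergence: R = |-9 − z₀| = |-16| = 16 (distance from z₀ to the singularity z = -9).

c_0 = 1/256, c_1 = -1/2048; R = 16.


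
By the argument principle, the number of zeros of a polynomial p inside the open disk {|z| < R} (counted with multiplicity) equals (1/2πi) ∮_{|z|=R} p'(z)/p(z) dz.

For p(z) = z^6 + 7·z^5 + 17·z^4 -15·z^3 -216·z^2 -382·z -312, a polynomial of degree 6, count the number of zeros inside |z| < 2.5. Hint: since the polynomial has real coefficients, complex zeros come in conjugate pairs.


The zeros of p are: 3, (-2 + 3i), (-2 - 3i), (-1 + 1i), (-1 - 1i), -4.
Their magnitudes are: 3, 3.606, 3.606, 1.414, 1.414, 4.
Zeros with |z| < R = 2.5: (-1 + 1i), (-1 - 1i).
Count = 2.
By the argument principle, (1/2πi) ∮_{|z|=R} p'(z)/p(z) dz equals exactly this count.

Number of zeros inside |z| < 2.5: 2.


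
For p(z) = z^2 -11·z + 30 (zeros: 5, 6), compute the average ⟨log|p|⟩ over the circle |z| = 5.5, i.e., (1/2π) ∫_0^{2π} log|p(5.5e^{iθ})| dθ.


Zeros: 5, 6; r = 5.5.
Inside |z| < r: 5. Outside (|z| ≥ r): 6.
p(0) = 30, so log|p(0)| = log(30) = 3.4012.
Apply Jensen: I(r) = log|p(0)| + Σ_k log(r/|z_k|), summed over zeros inside |z| < r.
  log(r/|z_k|) for z_k = 5: log(5.5/5) = 0.0953
  Outside zeros (6) contribute nothing to the Jensen sum.
Sum over inside zeros: 0.0953.
I(r) = log|p(0)| + (inside sum) = 3.4012 + 0.0953 = 3.4965.
Note: since some zeros are outside |z| ≤ r, the simplified n·log(r) form does NOT apply — only the inside zeros contribute.

I(r) ≈ 3.4965.


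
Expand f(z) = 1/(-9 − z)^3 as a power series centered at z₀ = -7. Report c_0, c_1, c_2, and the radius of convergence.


Let w = z − z₀, so z = z₀ + w.
Then -9 − z = -9 − (z₀ + w) = (-9 − z₀) − w = -2 − w.
f(z) = 1/(-2 − w)^3 = (1/(-2)^3) · (1 − w/(-2))^{−3}.
By the binomial series (1−u)^{−3} = Σ_{n≥0} C(n+2, 2) u^n for |u|<1, with u = w/(-2):
  c_n = C(n+2, 2) / (-2)^(n+3).
  c_0 = 1/(-2)^3 = -1/8.
  c_1 = 3/(-2)^4 = 3/16.
  c_2 = 6/(-2)^5 = -3/16.
The series is valid for |w/d| < 1, i.e. |z − z₀| < |d|.
Radius of convergence: R = |-9 − z₀| = |-2| = 2 (distance from z₀ to the singularity z = -9).

c_0 = -1/8, c_1 = 3/16, c_2 = -3/16; R = 2.


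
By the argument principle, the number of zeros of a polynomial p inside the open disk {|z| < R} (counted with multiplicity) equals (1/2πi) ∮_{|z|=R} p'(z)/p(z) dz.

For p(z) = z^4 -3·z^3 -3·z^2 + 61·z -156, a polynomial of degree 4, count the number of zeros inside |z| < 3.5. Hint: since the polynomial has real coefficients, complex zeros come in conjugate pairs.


The zeros of p are: 3, (2 + 3i), (2 - 3i), -4.
Their magnitudes are: 3, 3.606, 3.606, 4.
Zeros with |z| < R = 3.5: 3.
Count = 1.
By the argument principle, (1/2πi) ∮_{|z|=R} p'(z)/p(z) dz equals exactly this count.

Number of zeros inside |z| < 3.5: 1.


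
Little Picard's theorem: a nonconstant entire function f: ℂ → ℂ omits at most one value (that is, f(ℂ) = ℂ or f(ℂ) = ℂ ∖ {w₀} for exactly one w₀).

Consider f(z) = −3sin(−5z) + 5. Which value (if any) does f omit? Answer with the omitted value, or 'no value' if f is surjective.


Little Picard bounds the complement of f(ℂ) to at most one point.
sin is entire and surjective onto ℂ: for every w ∈ ℂ, sin(ζ) = w has a solution ζ ∈ ℂ (e.g., via the complex inverse arcsin). With ζ = −5z this gives z = ζ/(-5). Then -3·sin(−5z) takes every value in -3·ℂ = ℂ, and adding 5 is a bijection of ℂ. So f is surjective and omits no value. (Note: only on the real line is sin bounded by [−1, 1].)

Omitted value: no value.


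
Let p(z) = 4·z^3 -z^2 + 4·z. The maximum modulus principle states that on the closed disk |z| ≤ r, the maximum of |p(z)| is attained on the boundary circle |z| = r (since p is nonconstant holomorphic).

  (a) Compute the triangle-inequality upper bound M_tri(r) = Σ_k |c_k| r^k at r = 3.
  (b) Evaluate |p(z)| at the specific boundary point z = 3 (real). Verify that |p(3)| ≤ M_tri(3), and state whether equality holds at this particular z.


Coefficients: c_0 = 0, c_1 = 4, c_2 = -1, c_3 = 4. Radius r = 3.
Part (a). Triangle bound: M_tri(r) = Σ_k |c_k| r^k
  = |0|·3^0 + |4|·3^1 + |-1|·3^2 + |4|·3^3
  = 0 + 12 + 9 + 108 = 129.
This bounds M(r) := max_{|z|=r} |p(z)| from above; equality holds iff all terms c_k z^k can be made to align in phase at a single z on |z|=r.
Part (b). At z = 3 (real, on the circle |z| = r):
  p(3) = (0)·3^0 + (4)·3^1 + (-1)·3^2 + (4)·3^3 = 111.
  |p(3)| = 111.
Check: |p(3)| = 111 ≤ 129 = M_tri(3). ✓ Equality does not hold at z = 3 (the coefficients have mixed signs, so the terms do not all align in phase there).

M_tri(3) = 129; |p(3)| = 111; equality at z=3: no.


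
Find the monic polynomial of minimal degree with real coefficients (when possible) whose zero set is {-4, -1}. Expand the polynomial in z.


The polynomial is p(z) = ∏_{α ∈ S} (z − α), where S = {-4, -1}.
Expanding the product yields: p(z) = z^2 + 5·z + 4.
The resulting polynomial has degree 2 and real coefficients as required.

p(z) = z^2 + 5·z + 4.


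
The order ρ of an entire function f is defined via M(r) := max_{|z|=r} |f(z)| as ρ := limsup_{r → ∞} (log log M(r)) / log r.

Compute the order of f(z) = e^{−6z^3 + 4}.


|e^{−6z^3 + 4}| = e^{Re(-6·z^3) + 4} ≤ e^{6|z|^3 + 4} = e^{6r^3 + 4} on |z| = r, so ρ ≤ 3. Choosing z on |z|=r so that -6·z^3 is real positive (always possible by picking arg z appropriately) gives |f(z)| = e^{6r^3 + 4}, matching the bound. The additive constant 4 does not affect log log M(r) ~ 3·log r. Hence ρ = 3.
Therefore ρ = 3.

Order ρ = 3.


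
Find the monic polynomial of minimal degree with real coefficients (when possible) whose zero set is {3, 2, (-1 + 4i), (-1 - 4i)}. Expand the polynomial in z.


The polynomial is p(z) = ∏_{α ∈ S} (z − α), where S = {3, 2, (-1 + 4i), (-1 - 4i)}.
Expanding the product yields: p(z) = z^4 -3·z^3 + 13·z^2 -73·z + 102.
Note conjugate pairs combine to real quadratics: (z − (-1+4i))(z − (-1−4i)) = z² + 2z + 17.
The resulting polynomial has degree 4 and real coefficients as required.

p(z) = z^4 -3·z^3 + 13·z^2 -73·z + 102.


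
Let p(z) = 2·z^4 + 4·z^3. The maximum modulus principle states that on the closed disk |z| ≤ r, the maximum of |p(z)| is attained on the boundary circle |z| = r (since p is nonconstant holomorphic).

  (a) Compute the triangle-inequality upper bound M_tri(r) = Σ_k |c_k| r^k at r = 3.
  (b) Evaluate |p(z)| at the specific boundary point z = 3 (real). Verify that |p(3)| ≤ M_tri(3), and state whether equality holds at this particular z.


Coefficients: c_0 = 0, c_1 = 0, c_2 = 0, c_3 = 4, c_4 = 2. Radius r = 3.
Part (a). Triangle bound: M_tri(r) = Σ_k |c_k| r^k
  = |0|·3^0 + |0|·3^1 + |0|·3^2 + |4|·3^3 + |2|·3^4
  = 0 + 0 + 0 + 108 + 162 = 270.
This bounds M(r) := max_{|z|=r} |p(z)| from above; equality holds iff all terms c_k z^k can be made to align in phase at a single z on |z|=r.
Part (b). At z = 3 (real, on the circle |z| = r):
  p(3) = (0)·3^0 + (0)·3^1 + (0)·3^2 + (4)·3^3 + (2)·3^4 = 270.
  |p(3)| = 270.
Since all nonzero coefficients share the same sign, |p(3)| = 270 = M_tri(3); the triangle bound is attained at z = 3, so in fact M(r) = 270.

M_tri(3) = 270; |p(3)| = 270; equality at z=3: yes.


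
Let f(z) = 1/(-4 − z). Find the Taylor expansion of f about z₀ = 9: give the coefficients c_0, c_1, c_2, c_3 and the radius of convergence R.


Let w = z − z₀, so z = z₀ + w.
Then -4 − z = -4 − (z₀ + w) = (-4 − z₀) − w = -13 − w.
f(z) = 1/(-13 − w) = (1/(-13)) · 1/(1 − w/(-13)) = Σ_{n≥0} w^n / (-13)^(n+1).
So c_n = 1/(-13)^(n+1):
  c_0 = 1/(-13)^1 = -1/13.
  c_1 = 1/(-13)^2 = 1/169.
  c_2 = 1/(-13)^3 = -1/2197.
  c_3 = 1/(-13)^4 = 1/28561.
The series is valid for |w/d| < 1, i.e. |z − z₀| < |d|.
Radius of convergence: R = |-4 − z₀| = |-13| = 13 (distance from z₀ to the singularity z = -4).

c_0 = -1/13, c_1 = 1/169, c_2 = -1/2197, c_3 = 1/28561; R = 13.


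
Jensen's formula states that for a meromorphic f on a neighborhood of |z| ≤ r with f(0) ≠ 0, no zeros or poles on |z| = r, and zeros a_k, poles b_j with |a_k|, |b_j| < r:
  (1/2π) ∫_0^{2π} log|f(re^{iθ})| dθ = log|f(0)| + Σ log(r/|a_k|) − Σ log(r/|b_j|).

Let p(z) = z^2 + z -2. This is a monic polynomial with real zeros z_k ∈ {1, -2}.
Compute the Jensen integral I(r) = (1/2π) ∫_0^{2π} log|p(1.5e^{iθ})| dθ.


Zeros: -2, 1; r = 1.5.
Inside |z| < r: 1. Outside (|z| ≥ r): -2.
p(0) = -2, so log|p(0)| = log(2) = 0.6931.
Apply Jensen: I(r) = log|p(0)| + Σ_k log(r/|z_k|), summed over zeros inside |z| < r.
  log(r/|z_k|) for z_k = 1: log(1.5/1) = 0.4055
  Outside zeros (-2) contribute nothing to the Jensen sum.
Sum over inside zeros: 0.4055.
I(r) = log|p(0)| + (inside sum) = 0.6931 + 0.4055 = 1.0986.
Note: since some zeros are outside |z| ≤ r, the simplified n·log(r) form does NOT apply — only the inside zeros contribute.

I(r) ≈ 1.0986.


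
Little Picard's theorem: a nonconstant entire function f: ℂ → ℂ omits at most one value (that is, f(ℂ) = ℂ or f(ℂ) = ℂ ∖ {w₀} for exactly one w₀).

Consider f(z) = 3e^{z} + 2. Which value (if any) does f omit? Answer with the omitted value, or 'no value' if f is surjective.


Little Picard bounds the complement of f(ℂ) to at most one point.
e^{z} is never zero on ℂ, so 3·e^{z} takes every value in ℂ ∖ {0}. Adding 2 shifts the range to ℂ ∖ {2}. Thus f omits exactly the value 2.

Omitted value: 2.


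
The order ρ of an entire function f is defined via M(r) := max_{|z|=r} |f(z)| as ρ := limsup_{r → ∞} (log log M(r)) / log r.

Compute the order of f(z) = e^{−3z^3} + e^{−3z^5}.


Each summand is entire of order 3 and 5 respectively (as in the single-exponential case). The order of a sum is at most the max of the orders, so ρ ≤ 5. For the lower bound: on |z|=r choose arg z so that -3z^5 is real positive; then |e^{-3z^5}| = e^{3r^5} while |e^{-3z^3}| ≤ e^{3r^3} = o(e^{3r^5}). So |f| ≥ e^{3r^5}(1 − o(1)) and ρ ≥ 5. Hence ρ = max(3, 5) = 5.
Therefore ρ = 5.

Order ρ = 5.


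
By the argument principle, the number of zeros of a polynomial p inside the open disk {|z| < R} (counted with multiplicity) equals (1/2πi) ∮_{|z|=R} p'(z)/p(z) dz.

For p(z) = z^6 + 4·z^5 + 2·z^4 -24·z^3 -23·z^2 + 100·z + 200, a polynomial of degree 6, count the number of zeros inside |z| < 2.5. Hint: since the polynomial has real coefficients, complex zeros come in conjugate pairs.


The zeros of p are: (-2 + 2i), (-2 - 2i), (2 + 1i), (2 - 1i), (-2 + 1i), (-2 - 1i).
Their magnitudes are: 2.828, 2.828, 2.236, 2.236, 2.236, 2.236.
Zeros with |z| < R = 2.5: (2 + 1i), (2 - 1i), (-2 + 1i), (-2 - 1i).
Count = 4.
By the argument principle, (1/2πi) ∮_{|z|=R} p'(z)/p(z) dz equals exactly this count.

Number of zeros inside |z| < 2.5: 4.


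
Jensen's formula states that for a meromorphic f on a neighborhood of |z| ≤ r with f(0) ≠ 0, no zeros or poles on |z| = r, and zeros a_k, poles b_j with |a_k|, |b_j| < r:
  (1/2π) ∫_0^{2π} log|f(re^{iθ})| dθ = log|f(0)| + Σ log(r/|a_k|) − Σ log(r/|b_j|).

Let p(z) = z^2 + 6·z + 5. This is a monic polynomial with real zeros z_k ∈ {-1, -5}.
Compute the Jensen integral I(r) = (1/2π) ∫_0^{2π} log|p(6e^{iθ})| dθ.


Zeros: -5, -1; r = 6.
Inside |z| < r: -5, -1. Outside (|z| ≥ r): ∅.
p(0) = 5, so log|p(0)| = log(5) = 1.6094.
Apply Jensen: I(r) = log|p(0)| + Σ_k log(r/|z_k|), summed over zeros inside |z| < r.
  log(r/|z_k|) for z_k = -1: log(6/1) = 1.7918
  log(r/|z_k|) for z_k = -5: log(6/5) = 0.1823
Sum over inside zeros: 1.9741.
I(r) = log|p(0)| + (inside sum) = 1.6094 + 1.9741 = 3.5835.
Closed form (all zeros inside, monic): I(r) = n·log(r) = 2·log(6) = 3.5835. ✓

I(r) ≈ 3.5835.


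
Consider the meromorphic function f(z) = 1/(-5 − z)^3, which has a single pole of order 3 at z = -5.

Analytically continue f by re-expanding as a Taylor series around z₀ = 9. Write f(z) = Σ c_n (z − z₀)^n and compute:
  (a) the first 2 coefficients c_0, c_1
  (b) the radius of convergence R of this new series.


Let w = z − z₀, so z = z₀ + w.
Then -5 − z = -5 − (z₀ + w) = (-5 − z₀) − w = -14 − w.
f(z) = 1/(-14 − w)^3 = (1/(-14)^3) · (1 − w/(-14))^{−3}.
By the binomial series (1−u)^{−3} = Σ_{n≥0} C(n+2, 2) u^n for |u|<1, with u = w/(-14):
  c_n = C(n+2, 2) / (-14)^(n+3).
  c_0 = 1/(-14)^3 = -1/2744.
  c_1 = 3/(-14)^4 = 3/38416.
The series is valid for |w/d| < 1, i.e. |z − z₀| < |d|.
Radius of convergence: R = |-5 − z₀| = |-14| = 14 (distance from z₀ to the singularity z = -5).

c_0 = -1/2744, c_1 = 3/38416; R = 14.


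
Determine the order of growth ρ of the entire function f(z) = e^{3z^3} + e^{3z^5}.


Each summand is entire of order 3 and 5 respectively (as in the single-exponential case). The order of a sum is at most the max of the orders, so ρ ≤ 5. For the lower bound: on |z|=r choose arg z so that 3z^5 is real positive; then |e^{3z^5}| = e^{3r^5} while |e^{3z^3}| ≤ e^{3r^3} = o(e^{3r^5}). So |f| ≥ e^{3r^5}(1 − o(1)) and ρ ≥ 5. Hence ρ = max(3, 5) = 5.
Therefore ρ = 5.

Order ρ = 5.


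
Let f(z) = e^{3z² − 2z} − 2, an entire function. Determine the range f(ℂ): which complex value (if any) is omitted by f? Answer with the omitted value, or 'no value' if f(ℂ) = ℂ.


Little Picard bounds the complement of f(ℂ) to at most one point.
The exponent g(z) = 3z² − 2z is a nonconstant polynomial, hence surjective onto ℂ. So e^{g(z)} takes every value in {e^w : w ∈ ℂ} = ℂ ∖ {0}. Adding -2 shifts the range to ℂ ∖ {-2}. f omits exactly -2.

Omitted value: -2.


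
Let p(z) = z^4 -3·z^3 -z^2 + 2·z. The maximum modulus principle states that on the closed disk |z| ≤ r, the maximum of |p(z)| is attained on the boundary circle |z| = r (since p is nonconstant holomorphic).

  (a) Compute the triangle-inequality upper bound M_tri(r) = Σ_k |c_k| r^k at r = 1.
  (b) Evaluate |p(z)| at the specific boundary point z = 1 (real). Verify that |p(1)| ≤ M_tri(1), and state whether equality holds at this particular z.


Coefficients: c_0 = 0, c_1 = 2, c_2 = -1, c_3 = -3, c_4 = 1. Radius r = 1.
Part (a). Triangle bound: M_tri(r) = Σ_k |c_k| r^k
  = |0|·1^0 + |2|·1^1 + |-1|·1^2 + |-3|·1^3 + |1|·1^4
  = 0 + 2 + 1 + 3 + 1 = 7.
This bounds M(r) := max_{|z|=r} |p(z)| from above; equality holds iff all terms c_k z^k can be made to align in phase at a single z on |z|=r.
Part (b). At z = 1 (real, on the circle |z| = r):
  p(1) = (0)·1^0 + (2)·1^1 + (-1)·1^2 + (-3)·1^3 + (1)·1^4 = -1.
  |p(1)| = 1.
Check: |p(1)| = 1 ≤ 7 = M_tri(1). ✓ Equality does not hold at z = 1 (the coefficients have mixed signs, so the terms do not all align in phase there).

M_tri(1) = 7; |p(1)| = 1; equality at z=1: no.


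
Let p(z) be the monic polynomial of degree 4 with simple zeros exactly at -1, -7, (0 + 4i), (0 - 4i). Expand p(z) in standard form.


The polynomial is p(z) = ∏_{α ∈ S} (z − α), where S = {-1, -7, (0 + 4i), (0 - 4i)}.
Expanding the product yields: p(z) = z^4 + 8·z^3 + 23·z^2 + 128·z + 112.
Note conjugate pairs combine to real quadratics: (z − (0+4i))(z − (0−4i)) = z² + 16.
The resulting polynomial has degree 4 and real coefficients as required.

p(z) = z^4 + 8·z^3 + 23·z^2 + 128·z + 112.


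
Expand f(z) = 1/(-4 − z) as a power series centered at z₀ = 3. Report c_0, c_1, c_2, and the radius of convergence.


Let w = z − z₀, so z = z₀ + w.
Then -4 − z = -4 − (z₀ + w) = (-4 − z₀) − w = -7 − w.
f(z) = 1/(-7 − w) = (1/(-7)) · 1/(1 − w/(-7)) = Σ_{n≥0} w^n / (-7)^(n+1).
So c_n = 1/(-7)^(n+1):
  c_0 = 1/(-7)^1 = -1/7.
  c_1 = 1/(-7)^2 = 1/49.
  c_2 = 1/(-7)^3 = -1/343.
The series is valid for |w/d| < 1, i.e. |z − z₀| < |d|.
Radius of convergence: R = |-4 − z₀| = |-7| = 7 (distance from z₀ to the singularity z = -4).

c_0 = -1/7, c_1 = 1/49, c_2 = -1/343; R = 7.


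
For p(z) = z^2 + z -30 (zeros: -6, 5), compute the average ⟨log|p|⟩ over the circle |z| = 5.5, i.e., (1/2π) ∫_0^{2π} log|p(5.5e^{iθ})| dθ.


Zeros: -6, 5; r = 5.5.
Inside |z| < r: 5. Outside (|z| ≥ r): -6.
p(0) = -30, so log|p(0)| = log(30) = 3.4012.
Apply Jensen: I(r) = log|p(0)| + Σ_k log(r/|z_k|), summed over zeros inside |z| < r.
  log(r/|z_k|) for z_k = 5: log(5.5/5) = 0.0953
  Outside zeros (-6) contribute nothing to the Jensen sum.
Sum over inside zeros: 0.0953.
I(r) = log|p(0)| + (inside sum) = 3.4012 + 0.0953 = 3.4965.
Note: since some zeros are outside |z| ≤ r, the simplified n·log(r) form does NOT apply — only the inside zeros contribute.

I(r) ≈ 3.4965.


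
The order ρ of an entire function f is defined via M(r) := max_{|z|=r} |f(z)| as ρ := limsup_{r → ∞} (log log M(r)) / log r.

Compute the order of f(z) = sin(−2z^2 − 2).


Write sin(w) = (e^{iw} ± e^{−iw})/(2 or 2i), so |sin(w)| ≤ e^{|w|}. With w = −2z^2 − 2, |w| ≤ 2r^2 + 2 on |z|=r, giving M(r) ≤ e^{2r^2 + 2} and ρ ≤ 2. For the lower bound, choose z on |z|=r with -2z^2 purely imaginary of modulus 2r^2; then |sin(−2z^2 − 2)| grows like e^{2r^2}/2, so ρ ≥ 2. Hence ρ = 2.
Therefore ρ = 2.

Order ρ = 2.


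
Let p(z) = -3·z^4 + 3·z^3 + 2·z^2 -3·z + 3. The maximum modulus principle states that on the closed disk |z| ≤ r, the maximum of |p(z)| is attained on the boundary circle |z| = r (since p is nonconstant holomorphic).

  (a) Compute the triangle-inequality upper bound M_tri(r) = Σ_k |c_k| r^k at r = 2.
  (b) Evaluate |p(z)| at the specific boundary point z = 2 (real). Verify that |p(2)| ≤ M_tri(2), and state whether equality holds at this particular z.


Coefficients: c_0 = 3, c_1 = -3, c_2 = 2, c_3 = 3, c_4 = -3. Radius r = 2.
Part (a). Triangle bound: M_tri(r) = Σ_k |c_k| r^k
  = |3|·2^0 + |-3|·2^1 + |2|·2^2 + |3|·2^3 + |-3|·2^4
  = 3 + 6 + 8 + 24 + 48 = 89.
This bounds M(r) := max_{|z|=r} |p(z)| from above; equality holds iff all terms c_k z^k can be made to align in phase at a single z on |z|=r.
Part (b). At z = 2 (real, on the circle |z| = r):
  p(2) = (3)·2^0 + (-3)·2^1 + (2)·2^2 + (3)·2^3 + (-3)·2^4 = -19.
  |p(2)| = 19.
Check: |p(2)| = 19 ≤ 89 = M_tri(2). ✓ Equality does not hold at z = 2 (the coefficients have mixed signs, so the terms do not all align in phase there).

M_tri(2) = 89; |p(2)| = 19; equality at z=2: no.


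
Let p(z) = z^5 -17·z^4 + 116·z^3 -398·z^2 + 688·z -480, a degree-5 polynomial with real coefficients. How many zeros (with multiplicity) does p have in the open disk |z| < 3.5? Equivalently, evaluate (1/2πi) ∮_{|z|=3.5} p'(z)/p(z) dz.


The zeros of p are: 3, (3 + 1i), (3 - 1i), 4, 4.
Their magnitudes are: 3, 3.162, 3.162, 4, 4.
Zeros with |z| < R = 3.5: 3, (3 + 1i), (3 - 1i).
Count = 3.
By the argument principle, (1/2πi) ∮_{|z|=R} p'(z)/p(z) dz equals exactly this count.

Number of zeros inside |z| < 3.5: 3.


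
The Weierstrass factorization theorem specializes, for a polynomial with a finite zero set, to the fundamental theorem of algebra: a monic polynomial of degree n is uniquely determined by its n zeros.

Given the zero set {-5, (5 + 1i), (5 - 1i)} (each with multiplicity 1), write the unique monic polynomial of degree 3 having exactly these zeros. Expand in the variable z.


The polynomial is p(z) = ∏_{α ∈ S} (z − α), where S = {-5, (5 + 1i), (5 - 1i)}.
Expanding the product yields: p(z) = z^3 -5·z^2 -24·z + 130.
Note conjugate pairs combine to real quadratics: (z − (5+1i))(z − (5−1i)) = z² − 10z + 26.
The resulting polynomial has degree 3 and real coefficients as required.

p(z) = z^3 -5·z^2 -24·z + 130.


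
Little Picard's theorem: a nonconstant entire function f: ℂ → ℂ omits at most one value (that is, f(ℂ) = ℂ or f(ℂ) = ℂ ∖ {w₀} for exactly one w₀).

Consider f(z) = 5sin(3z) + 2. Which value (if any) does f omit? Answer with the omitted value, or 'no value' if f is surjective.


Little Picard bounds the complement of f(ℂ) to at most one point.
sin is entire and surjective onto ℂ: for every w ∈ ℂ, sin(ζ) = w has a solution ζ ∈ ℂ (e.g., via the complex inverse arcsin). With ζ = 3z this gives z = ζ/(3). Then 5·sin(3z) takes every value in 5·ℂ = ℂ, and adding 2 is a bijection of ℂ. So f is surjective and omits no value. (Note: only on the real line is sin bounded by [−1, 1].)

Omitted value: no value.


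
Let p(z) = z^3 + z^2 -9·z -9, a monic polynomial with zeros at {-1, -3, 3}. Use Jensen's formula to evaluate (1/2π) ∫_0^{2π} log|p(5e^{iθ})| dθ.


Zeros: -3, -1, 3; r = 5.
Inside |z| < r: -3, -1, 3. Outside (|z| ≥ r): ∅.
p(0) = -9, so log|p(0)| = log(9) = 2.1972.
Apply Jensen: I(r) = log|p(0)| + Σ_k log(r/|z_k|), summed over zeros inside |z| < r.
  log(r/|z_k|) for z_k = -1: log(5/1) = 1.6094
  log(r/|z_k|) for z_k = -3: log(5/3) = 0.5108
  log(r/|z_k|) for z_k = 3: log(5/3) = 0.5108
Sum over inside zeros: 2.6311.
I(r) = log|p(0)| + (inside sum) = 2.1972 + 2.6311 = 4.8283.
Closed form (all zeros inside, monic): I(r) = n·log(r) = 3·log(5) = 4.8283. ✓

I(r) ≈ 4.8283.


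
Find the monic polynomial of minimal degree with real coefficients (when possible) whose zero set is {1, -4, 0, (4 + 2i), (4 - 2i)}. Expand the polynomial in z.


The polynomial is p(z) = ∏_{α ∈ S} (z − α), where S = {1, -4, 0, (4 + 2i), (4 - 2i)}.
Expanding the product yields: p(z) = z^5 -5·z^4 -8·z^3 + 92·z^2 -80·z.
Note conjugate pairs combine to real quadratics: (z − (4+2i))(z − (4−2i)) = z² − 8z + 20.
The resulting polynomial has degree 5 and real coefficients as required.

p(z) = z^5 -5·z^4 -8·z^3 + 92·z^2 -80·z.


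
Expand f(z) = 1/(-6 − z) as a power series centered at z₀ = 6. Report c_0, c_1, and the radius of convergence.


Let w = z − z₀, so z = z₀ + w.
Then -6 − z = -6 − (z₀ + w) = (-6 − z₀) − w = -12 − w.
f(z) = 1/(-12 − w) = (1/(-12)) · 1/(1 − w/(-12)) = Σ_{n≥0} w^n / (-12)^(n+1).
So c_n = 1/(-12)^(n+1):
  c_0 = 1/(-12)^1 = -1/12.
  c_1 = 1/(-12)^2 = 1/144.
The series is valid for |w/d| < 1, i.e. |z − z₀| < |d|.
Radius of convergence: R = |-6 − z₀| = |-12| = 12 (distance from z₀ to the singularity z = -6).

c_0 = -1/12, c_1 = 1/144; R = 12.


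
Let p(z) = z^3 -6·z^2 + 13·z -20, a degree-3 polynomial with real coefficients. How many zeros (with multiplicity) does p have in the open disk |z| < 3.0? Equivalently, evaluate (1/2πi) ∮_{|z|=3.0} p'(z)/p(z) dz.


The zeros of p are: 4, (1 + 2i), (1 - 2i).
Their magnitudes are: 4, 2.236, 2.236.
Zeros with |z| < R = 3.0: (1 + 2i), (1 - 2i).
Count = 2.
By the argument principle, (1/2πi) ∮_{|z|=R} p'(z)/p(z) dz equals exactly this count.

Number of zeros inside |z| < 3.0: 2.


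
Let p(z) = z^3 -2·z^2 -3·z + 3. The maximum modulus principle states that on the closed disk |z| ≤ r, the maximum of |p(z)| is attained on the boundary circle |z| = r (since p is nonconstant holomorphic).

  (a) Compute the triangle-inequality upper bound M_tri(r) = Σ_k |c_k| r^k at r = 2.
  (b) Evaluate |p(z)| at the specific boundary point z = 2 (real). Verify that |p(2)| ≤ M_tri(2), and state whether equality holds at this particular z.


Coefficients: c_0 = 3, c_1 = -3, c_2 = -2, c_3 = 1. Radius r = 2.
Part (a). Triangle bound: M_tri(r) = Σ_k |c_k| r^k
  = |3|·2^0 + |-3|·2^1 + |-2|·2^2 + |1|·2^3
  = 3 + 6 + 8 + 8 = 25.
This bounds M(r) := max_{|z|=r} |p(z)| from above; equality holds iff all terms c_k z^k can be made to align in phase at a single z on |z|=r.
Part (b). At z = 2 (real, on the circle |z| = r):
  p(2) = (3)·2^0 + (-3)·2^1 + (-2)·2^2 + (1)·2^3 = -3.
  |p(2)| = 3.
Check: |p(2)| = 3 ≤ 25 = M_tri(2). ✓ Equality does not hold at z = 2 (the coefficients have mixed signs, so the terms do not all align in phase there).

M_tri(2) = 25; |p(2)| = 3; equality at z=2: no.


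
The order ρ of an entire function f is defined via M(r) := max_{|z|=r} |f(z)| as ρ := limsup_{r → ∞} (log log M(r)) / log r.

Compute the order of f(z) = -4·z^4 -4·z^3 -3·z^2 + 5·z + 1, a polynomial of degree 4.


|f(z)| ≤ Σ|c_k|·r^k = O(r^4) as r → ∞. Polynomial growth is O(e^{r^ε}) for every ε > 0 (since r^4/e^{r^ε} → 0), so ρ ≤ ε for all ε > 0, i.e. ρ = 0. Every nonconstant polynomial has order 0.
Therefore ρ = 0.

Order ρ = 0.


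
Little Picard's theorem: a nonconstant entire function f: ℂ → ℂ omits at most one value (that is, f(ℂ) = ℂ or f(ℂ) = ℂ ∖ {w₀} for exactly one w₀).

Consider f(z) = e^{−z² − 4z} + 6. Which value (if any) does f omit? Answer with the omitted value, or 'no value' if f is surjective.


Little Picard bounds the complement of f(ℂ) to at most one point.
The exponent g(z) = −z² − 4z is a nonconstant polynomial, hence surjective onto ℂ. So e^{g(z)} takes every value in {e^w : w ∈ ℂ} = ℂ ∖ {0}. Adding 6 shifts the range to ℂ ∖ {6}. f omits exactly 6.

Omitted value: 6.


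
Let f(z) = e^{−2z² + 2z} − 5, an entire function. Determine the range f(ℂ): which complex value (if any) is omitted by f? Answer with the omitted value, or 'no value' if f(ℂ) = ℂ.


Little Picard bounds the complement of f(ℂ) to at most one point.
The exponent g(z) = −2z² + 2z is a nonconstant polynomial, hence surjective onto ℂ. So e^{g(z)} takes every value in {e^w : w ∈ ℂ} = ℂ ∖ {0}. Adding -5 shifts the range to ℂ ∖ {-5}. f omits exactly -5.

Omitted value: -5.


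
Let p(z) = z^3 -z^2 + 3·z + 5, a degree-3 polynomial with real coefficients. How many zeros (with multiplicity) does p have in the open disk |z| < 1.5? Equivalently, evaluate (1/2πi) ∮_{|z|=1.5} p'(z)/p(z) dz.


The zeros of p are: (1 + 2i), (1 - 2i), -1.
Their magnitudes are: 2.236, 2.236, 1.
Zeros with |z| < R = 1.5: -1.
Count = 1.
By the argument principle, (1/2πi) ∮_{|z|=R} p'(z)/p(z) dz equals exactly this count.

Number of zeros inside |z| < 1.5: 1.


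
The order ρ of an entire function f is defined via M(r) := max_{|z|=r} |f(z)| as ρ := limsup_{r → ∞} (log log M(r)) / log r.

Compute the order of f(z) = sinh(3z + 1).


sinh(w) is a linear combination of e^{iw} and e^{−iw} (or e^w, e^{−w} in the hyperbolic case), so |sinh(w)| ≤ e^{|w|}. With w = 3z + 1, |w| ≤ 3|z| + 1 = 3r + 1 on |z| = r, giving M(r) ≤ e^{3r + 1}, so ρ ≤ 1. On a suitable ray (z = it for sin/cos; z = t for sinh/cosh, t real → ∞), |sinh(3z + 1)| grows like e^{3|t|}/2, so ρ ≥ 1. Hence ρ = 1.
Therefore ρ = 1.

Order ρ = 1.


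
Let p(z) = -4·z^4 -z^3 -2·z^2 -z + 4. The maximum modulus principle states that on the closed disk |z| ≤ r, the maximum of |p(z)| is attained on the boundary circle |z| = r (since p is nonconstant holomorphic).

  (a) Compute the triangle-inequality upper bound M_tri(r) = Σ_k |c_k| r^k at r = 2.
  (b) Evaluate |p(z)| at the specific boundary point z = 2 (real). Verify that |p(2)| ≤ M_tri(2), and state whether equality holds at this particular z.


Coefficients: c_0 = 4, c_1 = -1, c_2 = -2, c_3 = -1, c_4 = -4. Radius r = 2.
Part (a). Triangle bound: M_tri(r) = Σ_k |c_k| r^k
  = |4|·2^0 + |-1|·2^1 + |-2|·2^2 + |-1|·2^3 + |-4|·2^4
  = 4 + 2 + 8 + 8 + 64 = 86.
This bounds M(r) := max_{|z|=r} |p(z)| from above; equality holds iff all terms c_k z^k can be made to align in phase at a single z on |z|=r.
Part (b). At z = 2 (real, on the circle |z| = r):
  p(2) = (4)·2^0 + (-1)·2^1 + (-2)·2^2 + (-1)·2^3 + (-4)·2^4 = -78.
  |p(2)| = 78.
Check: |p(2)| = 78 ≤ 86 = M_tri(2). ✓ Equality does not hold at z = 2 (the coefficients have mixed signs, so the terms do not all align in phase there).

M_tri(2) = 86; |p(2)| = 78; equality at z=2: no.


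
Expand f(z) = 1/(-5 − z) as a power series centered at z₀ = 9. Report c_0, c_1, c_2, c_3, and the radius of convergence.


Let w = z − z₀, so z = z₀ + w.
Then -5 − z = -5 − (z₀ + w) = (-5 − z₀) − w = -14 − w.
f(z) = 1/(-14 − w) = (1/(-14)) · 1/(1 − w/(-14)) = Σ_{n≥0} w^n / (-14)^(n+1).
So c_n = 1/(-14)^(n+1):
  c_0 = 1/(-14)^1 = -1/14.
  c_1 = 1/(-14)^2 = 1/196.
  c_2 = 1/(-14)^3 = -1/2744.
  c_3 = 1/(-14)^4 = 1/38416.
The series is valid for |w/d| < 1, i.e. |z − z₀| < |d|.
Radius of convergence: R = |-5 − z₀| = |-14| = 14 (distance from z₀ to the singularity z = -5).

c_0 = -1/14, c_1 = 1/196, c_2 = -1/2744, c_3 = 1/38416; R = 14.


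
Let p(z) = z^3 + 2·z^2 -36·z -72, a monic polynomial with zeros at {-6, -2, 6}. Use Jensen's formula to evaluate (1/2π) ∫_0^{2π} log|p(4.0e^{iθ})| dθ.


Zeros: -6, -2, 6; r = 4.0.
Inside |z| < r: -2. Outside (|z| ≥ r): -6, 6.
p(0) = -72, so log|p(0)| = log(72) = 4.2767.
Apply Jensen: I(r) = log|p(0)| + Σ_k log(r/|z_k|), summed over zeros inside |z| < r.
  log(r/|z_k|) for z_k = -2: log(4.0/2) = 0.6931
  Outside zeros (-6, 6) contribute nothing to the Jensen sum.
Sum over inside zeros: 0.6931.
I(r) = log|p(0)| + (inside sum) = 4.2767 + 0.6931 = 4.9698.
Note: since some zeros are outside |z| ≤ r, the simplified n·log(r) form does NOT apply — only the inside zeros contribute.

I(r) ≈ 4.9698.


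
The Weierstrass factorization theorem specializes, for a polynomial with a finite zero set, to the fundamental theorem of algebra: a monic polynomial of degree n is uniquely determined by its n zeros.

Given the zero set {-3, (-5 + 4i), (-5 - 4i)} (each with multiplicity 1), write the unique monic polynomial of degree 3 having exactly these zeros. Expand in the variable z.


The polynomial is p(z) = ∏_{α ∈ S} (z − α), where S = {-3, (-5 + 4i), (-5 - 4i)}.
Expanding the product yields: p(z) = z^3 + 13·z^2 + 71·z + 123.
Note conjugate pairs combine to real quadratics: (z − (-5+4i))(z − (-5−4i)) = z² + 10z + 41.
The resulting polynomial has degree 3 and real coefficients as required.

p(z) = z^3 + 13·z^2 + 71·z + 123.


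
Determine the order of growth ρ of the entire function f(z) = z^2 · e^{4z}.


M(r) = max_{|z|=r} |1|·|z|^2·|e^{4z}| = 1·r^2 · e^{4r^1} (the factors attain their maxima compatibly on |z|=r). Then log M(r) = log 1 + 2·log r + 4r^1, dominated by the last term, so log log M(r) ~ 1·log r. The polynomial factor 1z^2 contributes only a log r term and does not affect the order. ρ = 1.
Therefore ρ = 1.

Order ρ = 1.


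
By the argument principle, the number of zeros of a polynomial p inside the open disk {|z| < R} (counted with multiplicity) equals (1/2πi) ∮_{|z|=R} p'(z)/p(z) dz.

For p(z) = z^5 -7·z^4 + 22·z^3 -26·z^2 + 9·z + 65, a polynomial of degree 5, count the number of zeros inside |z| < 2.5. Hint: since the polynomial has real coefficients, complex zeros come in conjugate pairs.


The zeros of p are: (3 + 2i), (3 - 2i), (1 + 2i), (1 - 2i), -1.
Their magnitudes are: 3.606, 3.606, 2.236, 2.236, 1.
Zeros with |z| < R = 2.5: (1 + 2i), (1 - 2i), -1.
Count = 3.
By the argument principle, (1/2πi) ∮_{|z|=R} p'(z)/p(z) dz equals exactly this count.

Number of zeros inside |z| < 2.5: 3.


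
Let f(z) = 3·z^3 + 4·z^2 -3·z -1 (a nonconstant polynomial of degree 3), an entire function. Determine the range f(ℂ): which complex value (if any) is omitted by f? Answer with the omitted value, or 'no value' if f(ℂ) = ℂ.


Little Picard bounds the complement of f(ℂ) to at most one point.
For every w ∈ ℂ, the equation p(z) − w = 0 is a nonconstant polynomial in z and hence has at least one root by the fundamental theorem of algebra. So p is surjective onto ℂ, omitting no value.

Omitted value: no value.


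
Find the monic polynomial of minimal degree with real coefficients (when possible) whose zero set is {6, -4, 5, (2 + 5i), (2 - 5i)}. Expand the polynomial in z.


The polynomial is p(z) = ∏_{α ∈ S} (z − α), where S = {6, -4, 5, (2 + 5i), (2 - 5i)}.
Expanding the product yields: p(z) = z^5 -11·z^4 + 43·z^3 -27·z^2 -886·z + 3480.
Note conjugate pairs combine to real quadratics: (z − (2+5i))(z − (2−5i)) = z² − 4z + 29.
The resulting polynomial has degree 5 and real coefficients as required.

p(z) = z^5 -11·z^4 + 43·z^3 -27·z^2 -886·z + 3480.
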